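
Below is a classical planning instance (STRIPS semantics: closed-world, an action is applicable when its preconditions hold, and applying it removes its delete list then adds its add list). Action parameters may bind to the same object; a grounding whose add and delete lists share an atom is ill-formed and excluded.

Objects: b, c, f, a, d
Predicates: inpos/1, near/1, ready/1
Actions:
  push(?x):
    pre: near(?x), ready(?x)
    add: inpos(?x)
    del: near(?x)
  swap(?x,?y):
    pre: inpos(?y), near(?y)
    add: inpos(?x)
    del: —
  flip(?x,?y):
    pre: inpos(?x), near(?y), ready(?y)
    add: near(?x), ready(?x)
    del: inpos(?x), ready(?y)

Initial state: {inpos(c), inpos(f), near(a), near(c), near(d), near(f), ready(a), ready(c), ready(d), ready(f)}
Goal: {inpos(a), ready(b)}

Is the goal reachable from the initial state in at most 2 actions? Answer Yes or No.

No

1. push(a)  →  {inpos(a), inpos(c), inpos(f), near(c), near(d), near(f), ready(a), ready(c), ready(d), ready(f)}
2. swap(b,c)  →  {inpos(a), inpos(b), inpos(c), inpos(f), near(c), near(d), near(f), ready(a), ready(c), ready(d), ready(f)}
3. flip(b,c)  →  {inpos(a), inpos(c), inpos(f), near(b), near(c), near(d), near(f), ready(a), ready(b), ready(d), ready(f)}
optimal plan length = 3; 3 > 2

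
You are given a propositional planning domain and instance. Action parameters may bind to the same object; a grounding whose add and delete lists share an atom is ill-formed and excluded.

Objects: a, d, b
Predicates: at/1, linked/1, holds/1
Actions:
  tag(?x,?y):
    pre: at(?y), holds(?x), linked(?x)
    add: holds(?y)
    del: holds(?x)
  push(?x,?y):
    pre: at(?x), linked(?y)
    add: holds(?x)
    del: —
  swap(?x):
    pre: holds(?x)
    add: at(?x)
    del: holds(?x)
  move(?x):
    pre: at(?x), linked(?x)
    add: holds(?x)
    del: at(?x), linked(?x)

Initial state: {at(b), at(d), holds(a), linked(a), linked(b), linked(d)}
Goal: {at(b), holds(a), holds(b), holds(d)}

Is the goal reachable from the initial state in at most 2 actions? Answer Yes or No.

Yes

1. push(d,a)  →  {at(b), at(d), holds(a), holds(d), linked(a), linked(b), linked(d)}
2. push(b,a)  →  {at(b), at(d), holds(a), holds(b), holds(d), linked(a), linked(b), linked(d)}
optimal plan length = 2; 2 ≤ 2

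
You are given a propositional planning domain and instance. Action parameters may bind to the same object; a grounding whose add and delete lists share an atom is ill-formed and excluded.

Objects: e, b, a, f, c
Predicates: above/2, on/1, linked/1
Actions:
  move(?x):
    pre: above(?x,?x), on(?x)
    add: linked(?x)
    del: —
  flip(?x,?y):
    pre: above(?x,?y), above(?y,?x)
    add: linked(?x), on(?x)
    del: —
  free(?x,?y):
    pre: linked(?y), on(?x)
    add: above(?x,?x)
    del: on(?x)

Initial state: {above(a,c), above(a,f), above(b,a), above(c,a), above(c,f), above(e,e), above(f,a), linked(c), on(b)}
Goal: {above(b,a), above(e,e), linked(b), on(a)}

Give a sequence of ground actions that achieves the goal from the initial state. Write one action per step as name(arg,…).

1. flip(a,f)  →  {above(a,c), above(a,f), above(b,a), above(c,a), above(c,f), above(e,e), above(f,a), linked(a), linked(c), on(a), on(b)}
2. free(b,a)  →  {above(a,c), above(a,f), above(b,a), above(b,b), above(c,a), above(c,f), above(e,e), above(f,a), linked(a), linked(c), on(a)}
3. flip(b,b)  →  {above(a,c), above(a,f), above(b,a), above(b,b), above(c,a), above(c,f), above(e,e), above(f,a), linked(a), linked(b), linked(c), on(a), on(b)}

flip(a,f); free(b,a); flip(b,b)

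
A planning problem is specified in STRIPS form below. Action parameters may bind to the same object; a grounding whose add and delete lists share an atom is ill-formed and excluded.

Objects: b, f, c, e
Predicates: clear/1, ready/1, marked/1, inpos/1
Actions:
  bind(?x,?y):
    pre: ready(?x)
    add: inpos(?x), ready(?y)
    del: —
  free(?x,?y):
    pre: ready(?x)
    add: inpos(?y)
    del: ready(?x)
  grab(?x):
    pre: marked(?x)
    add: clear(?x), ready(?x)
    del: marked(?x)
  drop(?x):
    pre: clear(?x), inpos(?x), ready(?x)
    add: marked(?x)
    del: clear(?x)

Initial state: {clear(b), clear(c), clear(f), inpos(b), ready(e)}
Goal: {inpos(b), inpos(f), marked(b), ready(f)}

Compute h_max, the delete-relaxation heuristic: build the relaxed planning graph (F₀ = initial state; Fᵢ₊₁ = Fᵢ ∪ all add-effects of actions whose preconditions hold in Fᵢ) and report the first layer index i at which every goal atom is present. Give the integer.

F0 = init (5 atoms)
F1 = F0 ∪ {inpos(c), inpos(e), inpos(f), ready(b), ready(c), ready(f)}  (11 atoms)
F2 = F1 ∪ {marked(b), marked(c), marked(f)}  (14 atoms)
goal ⊆ F2  ⇒  h_max = 2

2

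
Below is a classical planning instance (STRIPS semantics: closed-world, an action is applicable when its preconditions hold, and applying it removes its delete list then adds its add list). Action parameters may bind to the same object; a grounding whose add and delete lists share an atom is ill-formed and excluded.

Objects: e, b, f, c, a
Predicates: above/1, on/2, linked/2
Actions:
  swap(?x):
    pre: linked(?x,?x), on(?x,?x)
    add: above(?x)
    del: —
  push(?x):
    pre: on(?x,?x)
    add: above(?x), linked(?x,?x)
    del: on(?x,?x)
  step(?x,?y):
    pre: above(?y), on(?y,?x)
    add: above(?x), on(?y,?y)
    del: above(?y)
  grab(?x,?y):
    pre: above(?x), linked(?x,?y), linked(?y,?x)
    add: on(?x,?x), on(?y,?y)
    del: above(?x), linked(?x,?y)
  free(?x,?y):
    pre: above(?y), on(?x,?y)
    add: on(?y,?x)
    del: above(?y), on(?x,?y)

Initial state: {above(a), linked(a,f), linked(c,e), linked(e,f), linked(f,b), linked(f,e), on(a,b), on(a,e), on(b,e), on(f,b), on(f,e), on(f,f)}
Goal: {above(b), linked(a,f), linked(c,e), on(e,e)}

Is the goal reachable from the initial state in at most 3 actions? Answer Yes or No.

1. push(f)  →  {above(a), above(f), linked(a,f), linked(c,e), linked(e,f), linked(f,b), linked(f,e), linked(f,f), on(a,b), on(a,e), on(b,e), on(f,b), on(f,e)}
2. step(b,a)  →  {above(b), above(f), linked(a,f), linked(c,e), linked(e,f), linked(f,b), linked(f,e), linked(f,f), on(a,a), on(a,b), on(a,e), on(b,e), on(f,b), on(f,e)}
3. grab(f,e)  →  {above(b), linked(a,f), linked(c,e), linked(e,f), linked(f,b), linked(f,f), on(a,a), on(a,b), on(a,e), on(b,e), on(e,e), on(f,b), on(f,e), on(f,f)}
optimal plan length = 3; 3 ≤ 3

Yes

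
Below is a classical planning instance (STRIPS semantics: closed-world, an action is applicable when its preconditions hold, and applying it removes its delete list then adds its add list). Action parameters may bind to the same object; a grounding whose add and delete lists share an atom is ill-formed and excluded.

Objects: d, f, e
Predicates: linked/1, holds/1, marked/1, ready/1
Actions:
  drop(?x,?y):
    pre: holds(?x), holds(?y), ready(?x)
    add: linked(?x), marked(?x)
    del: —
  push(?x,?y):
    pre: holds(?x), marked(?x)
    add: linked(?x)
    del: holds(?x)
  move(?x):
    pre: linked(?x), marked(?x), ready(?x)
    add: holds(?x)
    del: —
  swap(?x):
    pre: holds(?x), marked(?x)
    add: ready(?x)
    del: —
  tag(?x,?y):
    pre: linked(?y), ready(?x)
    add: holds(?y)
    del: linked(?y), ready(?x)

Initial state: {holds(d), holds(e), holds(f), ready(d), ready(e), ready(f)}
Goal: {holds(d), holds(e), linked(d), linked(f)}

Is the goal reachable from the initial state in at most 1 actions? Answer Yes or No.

No

1. drop(d,d)  →  {holds(d), holds(e), holds(f), linked(d), marked(d), ready(d), ready(e), ready(f)}
2. drop(f,d)  →  {holds(d), holds(e), holds(f), linked(d), linked(f), marked(d), marked(f), ready(d), ready(e), ready(f)}
optimal plan length = 2; 2 > 1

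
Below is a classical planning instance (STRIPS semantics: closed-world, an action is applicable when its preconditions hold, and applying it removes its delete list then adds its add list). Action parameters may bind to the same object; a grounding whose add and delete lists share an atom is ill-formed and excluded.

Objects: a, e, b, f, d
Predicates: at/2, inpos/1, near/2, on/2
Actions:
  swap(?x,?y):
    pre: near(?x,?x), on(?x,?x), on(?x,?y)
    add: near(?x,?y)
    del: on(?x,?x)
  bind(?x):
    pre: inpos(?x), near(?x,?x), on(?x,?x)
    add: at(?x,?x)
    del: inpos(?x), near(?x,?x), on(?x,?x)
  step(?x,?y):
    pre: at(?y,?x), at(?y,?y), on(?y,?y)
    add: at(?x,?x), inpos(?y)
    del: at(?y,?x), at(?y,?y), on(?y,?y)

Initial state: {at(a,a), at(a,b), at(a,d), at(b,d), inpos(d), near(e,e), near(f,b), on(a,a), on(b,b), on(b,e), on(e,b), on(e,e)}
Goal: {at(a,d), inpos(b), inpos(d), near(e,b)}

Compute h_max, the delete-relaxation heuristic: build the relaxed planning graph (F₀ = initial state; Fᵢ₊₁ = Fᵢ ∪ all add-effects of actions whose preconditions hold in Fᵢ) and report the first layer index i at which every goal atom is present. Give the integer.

F0 = init (12 atoms)
F1 = F0 ∪ {at(b,b), at(d,d), inpos(a), near(e,b)}  (16 atoms)
F2 = F1 ∪ {inpos(b)}  (17 atoms)
goal ⊆ F2  ⇒  h_max = 2

2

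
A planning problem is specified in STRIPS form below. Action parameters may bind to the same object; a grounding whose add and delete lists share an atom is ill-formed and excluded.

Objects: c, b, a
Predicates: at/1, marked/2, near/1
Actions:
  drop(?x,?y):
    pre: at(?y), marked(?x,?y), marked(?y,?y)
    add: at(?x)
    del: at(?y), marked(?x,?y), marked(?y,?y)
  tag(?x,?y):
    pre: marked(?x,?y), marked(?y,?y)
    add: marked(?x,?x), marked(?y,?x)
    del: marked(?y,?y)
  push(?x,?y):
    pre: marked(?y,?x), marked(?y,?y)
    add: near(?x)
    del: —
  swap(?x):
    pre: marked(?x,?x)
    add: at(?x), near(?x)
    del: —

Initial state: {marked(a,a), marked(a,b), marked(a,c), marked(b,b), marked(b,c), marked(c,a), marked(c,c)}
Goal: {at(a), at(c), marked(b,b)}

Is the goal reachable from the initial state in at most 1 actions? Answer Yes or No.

No

1. swap(c)  →  {at(c), marked(a,a), marked(a,b), marked(a,c), marked(b,b), marked(b,c), marked(c,a), marked(c,c), near(c)}
2. swap(a)  →  {at(a), at(c), marked(a,a), marked(a,b), marked(a,c), marked(b,b), marked(b,c), marked(c,a), marked(c,c), near(a), near(c)}
optimal plan length = 2; 2 > 1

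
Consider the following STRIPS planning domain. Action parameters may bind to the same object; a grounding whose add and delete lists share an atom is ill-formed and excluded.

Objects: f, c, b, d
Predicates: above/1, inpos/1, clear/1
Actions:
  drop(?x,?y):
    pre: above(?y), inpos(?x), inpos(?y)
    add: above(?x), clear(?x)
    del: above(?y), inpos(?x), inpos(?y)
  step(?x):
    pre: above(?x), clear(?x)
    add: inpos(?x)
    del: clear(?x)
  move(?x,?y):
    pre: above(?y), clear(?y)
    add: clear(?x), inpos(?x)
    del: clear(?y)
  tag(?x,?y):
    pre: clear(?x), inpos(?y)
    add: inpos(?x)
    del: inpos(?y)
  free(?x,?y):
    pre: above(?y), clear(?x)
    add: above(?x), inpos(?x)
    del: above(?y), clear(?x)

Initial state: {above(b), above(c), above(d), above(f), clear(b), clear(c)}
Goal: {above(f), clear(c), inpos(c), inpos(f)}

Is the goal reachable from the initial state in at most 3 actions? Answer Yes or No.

1. move(f,c)  →  {above(b), above(c), above(d), above(f), clear(b), clear(f), inpos(f)}
2. move(c,f)  →  {above(b), above(c), above(d), above(f), clear(b), clear(c), inpos(c), inpos(f)}
optimal plan length = 2; 2 ≤ 3

Yes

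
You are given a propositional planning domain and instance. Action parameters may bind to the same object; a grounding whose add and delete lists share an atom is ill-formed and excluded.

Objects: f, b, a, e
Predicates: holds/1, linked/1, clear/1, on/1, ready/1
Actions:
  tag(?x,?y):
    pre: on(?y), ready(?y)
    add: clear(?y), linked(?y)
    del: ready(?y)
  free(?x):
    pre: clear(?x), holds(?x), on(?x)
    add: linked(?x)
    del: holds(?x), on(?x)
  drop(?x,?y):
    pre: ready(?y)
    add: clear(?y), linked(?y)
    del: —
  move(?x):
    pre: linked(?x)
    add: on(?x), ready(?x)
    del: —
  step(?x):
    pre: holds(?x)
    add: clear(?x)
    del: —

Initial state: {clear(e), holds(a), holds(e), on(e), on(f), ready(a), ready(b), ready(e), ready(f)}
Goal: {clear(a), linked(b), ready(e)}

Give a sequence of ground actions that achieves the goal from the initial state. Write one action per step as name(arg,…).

1. drop(f,b)  →  {clear(b), clear(e), holds(a), holds(e), linked(b), on(e), on(f), ready(a), ready(b), ready(e), ready(f)}
2. drop(f,a)  →  {clear(a), clear(b), clear(e), holds(a), holds(e), linked(a), linked(b), on(e), on(f), ready(a), ready(b), ready(e), ready(f)}

drop(f,b); drop(f,a)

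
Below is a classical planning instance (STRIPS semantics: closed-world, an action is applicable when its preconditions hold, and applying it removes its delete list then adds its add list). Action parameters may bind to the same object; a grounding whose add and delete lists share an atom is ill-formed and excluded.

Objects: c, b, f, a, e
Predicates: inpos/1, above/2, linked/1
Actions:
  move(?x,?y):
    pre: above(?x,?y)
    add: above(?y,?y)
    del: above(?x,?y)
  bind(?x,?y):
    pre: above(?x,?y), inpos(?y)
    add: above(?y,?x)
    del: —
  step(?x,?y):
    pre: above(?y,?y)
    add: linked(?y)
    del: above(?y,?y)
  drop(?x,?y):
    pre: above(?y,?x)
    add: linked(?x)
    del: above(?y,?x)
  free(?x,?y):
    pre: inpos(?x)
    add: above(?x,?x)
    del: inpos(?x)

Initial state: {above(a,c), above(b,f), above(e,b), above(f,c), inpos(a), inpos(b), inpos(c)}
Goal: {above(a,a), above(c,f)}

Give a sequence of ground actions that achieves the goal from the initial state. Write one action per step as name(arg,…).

bind(f,c); free(a,c)

1. bind(f,c)  →  {above(a,c), above(b,f), above(c,f), above(e,b), above(f,c), inpos(a), inpos(b), inpos(c)}
2. free(a,c)  →  {above(a,a), above(a,c), above(b,f), above(c,f), above(e,b), above(f,c), inpos(b), inpos(c)}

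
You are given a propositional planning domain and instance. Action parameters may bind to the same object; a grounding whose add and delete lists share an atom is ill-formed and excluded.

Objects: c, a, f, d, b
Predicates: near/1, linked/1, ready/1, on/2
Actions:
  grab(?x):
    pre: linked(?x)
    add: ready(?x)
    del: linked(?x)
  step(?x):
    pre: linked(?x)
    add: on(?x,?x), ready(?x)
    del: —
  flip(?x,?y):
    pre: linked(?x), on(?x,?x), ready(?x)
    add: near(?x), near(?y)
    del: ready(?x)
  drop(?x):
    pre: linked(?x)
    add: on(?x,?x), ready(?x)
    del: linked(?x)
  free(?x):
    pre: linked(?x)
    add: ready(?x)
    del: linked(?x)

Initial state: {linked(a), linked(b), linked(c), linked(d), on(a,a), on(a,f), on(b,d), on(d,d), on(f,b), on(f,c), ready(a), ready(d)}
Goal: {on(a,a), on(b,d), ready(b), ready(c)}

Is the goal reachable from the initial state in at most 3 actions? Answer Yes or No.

Yes

1. grab(c)  →  {linked(a), linked(b), linked(d), on(a,a), on(a,f), on(b,d), on(d,d), on(f,b), on(f,c), ready(a), ready(c), ready(d)}
2. grab(b)  →  {linked(a), linked(d), on(a,a), on(a,f), on(b,d), on(d,d), on(f,b), on(f,c), ready(a), ready(b), ready(c), ready(d)}
optimal plan length = 2; 2 ≤ 3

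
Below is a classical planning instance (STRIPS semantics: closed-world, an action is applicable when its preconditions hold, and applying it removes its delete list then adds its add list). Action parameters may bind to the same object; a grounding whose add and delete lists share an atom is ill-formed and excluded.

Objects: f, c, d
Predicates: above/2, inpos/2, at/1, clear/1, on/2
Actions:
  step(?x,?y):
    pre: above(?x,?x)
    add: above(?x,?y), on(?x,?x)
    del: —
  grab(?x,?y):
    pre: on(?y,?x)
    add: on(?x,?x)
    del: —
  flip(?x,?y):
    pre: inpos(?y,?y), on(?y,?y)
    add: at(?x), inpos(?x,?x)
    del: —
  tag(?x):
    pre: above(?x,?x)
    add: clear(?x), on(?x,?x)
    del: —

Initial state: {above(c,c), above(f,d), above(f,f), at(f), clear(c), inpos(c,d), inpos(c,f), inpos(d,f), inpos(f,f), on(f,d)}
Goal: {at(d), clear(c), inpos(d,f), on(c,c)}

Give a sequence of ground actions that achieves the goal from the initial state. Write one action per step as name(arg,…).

step(f,f); step(c,f); flip(d,f)

1. step(f,f)  →  {above(c,c), above(f,d), above(f,f), at(f), clear(c), inpos(c,d), inpos(c,f), inpos(d,f), inpos(f,f), on(f,d), on(f,f)}
2. step(c,f)  →  {above(c,c), above(c,f), above(f,d), above(f,f), at(f), clear(c), inpos(c,d), inpos(c,f), inpos(d,f), inpos(f,f), on(c,c), on(f,d), on(f,f)}
3. flip(d,f)  →  {above(c,c), above(c,f), above(f,d), above(f,f), at(d), at(f), clear(c), inpos(c,d), inpos(c,f), inpos(d,d), inpos(d,f), inpos(f,f), on(c,c), on(f,d), on(f,f)}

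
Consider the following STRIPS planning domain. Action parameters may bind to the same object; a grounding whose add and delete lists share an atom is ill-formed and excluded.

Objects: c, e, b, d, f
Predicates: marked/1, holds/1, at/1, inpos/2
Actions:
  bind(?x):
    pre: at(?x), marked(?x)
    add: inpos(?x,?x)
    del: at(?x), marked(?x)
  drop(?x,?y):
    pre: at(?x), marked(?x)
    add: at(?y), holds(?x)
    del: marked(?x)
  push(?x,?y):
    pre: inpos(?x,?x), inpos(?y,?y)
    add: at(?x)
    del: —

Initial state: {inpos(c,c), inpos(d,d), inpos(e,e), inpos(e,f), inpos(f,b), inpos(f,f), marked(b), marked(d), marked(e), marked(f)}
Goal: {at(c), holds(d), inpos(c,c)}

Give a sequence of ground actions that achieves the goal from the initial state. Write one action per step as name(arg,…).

push(d,c); drop(d,c)

1. push(d,c)  →  {at(d), inpos(c,c), inpos(d,d), inpos(e,e), inpos(e,f), inpos(f,b), inpos(f,f), marked(b), marked(d), marked(e), marked(f)}
2. drop(d,c)  →  {at(c), at(d), holds(d), inpos(c,c), inpos(d,d), inpos(e,e), inpos(e,f), inpos(f,b), inpos(f,f), marked(b), marked(e), marked(f)}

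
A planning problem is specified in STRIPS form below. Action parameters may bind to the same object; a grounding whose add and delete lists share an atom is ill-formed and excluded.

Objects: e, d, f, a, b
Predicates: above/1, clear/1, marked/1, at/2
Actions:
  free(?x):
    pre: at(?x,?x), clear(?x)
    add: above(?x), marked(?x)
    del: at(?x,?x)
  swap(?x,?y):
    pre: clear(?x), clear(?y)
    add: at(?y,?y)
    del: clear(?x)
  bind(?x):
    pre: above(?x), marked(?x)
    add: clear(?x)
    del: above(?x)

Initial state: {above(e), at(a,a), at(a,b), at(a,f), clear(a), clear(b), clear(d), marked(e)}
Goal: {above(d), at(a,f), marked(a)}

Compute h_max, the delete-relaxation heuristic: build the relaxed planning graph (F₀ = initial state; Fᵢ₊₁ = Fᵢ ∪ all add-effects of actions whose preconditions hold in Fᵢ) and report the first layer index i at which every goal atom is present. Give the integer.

F0 = init (8 atoms)
F1 = F0 ∪ {above(a), at(b,b), at(d,d), clear(e), marked(a)}  (13 atoms)
F2 = F1 ∪ {above(b), above(d), at(e,e), marked(b), marked(d)}  (18 atoms)
goal ⊆ F2  ⇒  h_max = 2

2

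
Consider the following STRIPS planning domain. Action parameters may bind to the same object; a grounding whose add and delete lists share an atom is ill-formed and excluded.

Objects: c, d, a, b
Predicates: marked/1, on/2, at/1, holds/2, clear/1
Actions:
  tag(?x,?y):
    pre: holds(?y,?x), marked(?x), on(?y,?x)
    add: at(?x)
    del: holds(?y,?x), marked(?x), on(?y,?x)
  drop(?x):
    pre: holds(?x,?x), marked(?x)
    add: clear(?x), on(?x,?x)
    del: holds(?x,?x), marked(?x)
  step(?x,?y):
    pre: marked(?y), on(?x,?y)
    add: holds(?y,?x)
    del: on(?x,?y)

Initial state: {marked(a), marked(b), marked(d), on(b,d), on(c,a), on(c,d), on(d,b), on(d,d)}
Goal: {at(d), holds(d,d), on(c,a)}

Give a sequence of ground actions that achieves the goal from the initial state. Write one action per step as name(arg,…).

1. step(d,d)  →  {holds(d,d), marked(a), marked(b), marked(d), on(b,d), on(c,a), on(c,d), on(d,b)}
2. step(d,b)  →  {holds(b,d), holds(d,d), marked(a), marked(b), marked(d), on(b,d), on(c,a), on(c,d)}
3. tag(d,b)  →  {at(d), holds(d,d), marked(a), marked(b), on(c,a), on(c,d)}

step(d,d); step(d,b); tag(d,b)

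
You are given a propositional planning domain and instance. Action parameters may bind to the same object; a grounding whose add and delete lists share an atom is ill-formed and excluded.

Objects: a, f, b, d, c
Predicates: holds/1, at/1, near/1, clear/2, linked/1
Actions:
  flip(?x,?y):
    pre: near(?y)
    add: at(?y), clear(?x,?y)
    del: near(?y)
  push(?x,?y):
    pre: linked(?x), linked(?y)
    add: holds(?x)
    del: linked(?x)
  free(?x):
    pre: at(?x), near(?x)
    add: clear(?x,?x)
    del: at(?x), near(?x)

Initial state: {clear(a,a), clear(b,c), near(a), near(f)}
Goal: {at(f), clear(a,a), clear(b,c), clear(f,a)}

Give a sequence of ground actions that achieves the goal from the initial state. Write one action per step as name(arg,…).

flip(a,f); flip(f,a)

1. flip(a,f)  →  {at(f), clear(a,a), clear(a,f), clear(b,c), near(a)}
2. flip(f,a)  →  {at(a), at(f), clear(a,a), clear(a,f), clear(b,c), clear(f,a)}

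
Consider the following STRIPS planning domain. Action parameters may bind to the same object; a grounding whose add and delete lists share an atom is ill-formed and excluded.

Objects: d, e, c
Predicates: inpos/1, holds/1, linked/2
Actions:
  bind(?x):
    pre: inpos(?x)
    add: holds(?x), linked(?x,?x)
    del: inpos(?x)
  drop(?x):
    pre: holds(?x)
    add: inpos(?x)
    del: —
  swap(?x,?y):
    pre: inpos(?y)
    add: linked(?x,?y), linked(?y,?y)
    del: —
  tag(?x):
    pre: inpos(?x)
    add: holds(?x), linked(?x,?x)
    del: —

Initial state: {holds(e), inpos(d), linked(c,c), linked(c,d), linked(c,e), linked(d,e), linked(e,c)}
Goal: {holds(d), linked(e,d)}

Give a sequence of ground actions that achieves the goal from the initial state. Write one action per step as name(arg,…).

swap(e,d); bind(d)

1. swap(e,d)  →  {holds(e), inpos(d), linked(c,c), linked(c,d), linked(c,e), linked(d,d), linked(d,e), linked(e,c), linked(e,d)}
2. bind(d)  →  {holds(d), holds(e), linked(c,c), linked(c,d), linked(c,e), linked(d,d), linked(d,e), linked(e,c), linked(e,d)}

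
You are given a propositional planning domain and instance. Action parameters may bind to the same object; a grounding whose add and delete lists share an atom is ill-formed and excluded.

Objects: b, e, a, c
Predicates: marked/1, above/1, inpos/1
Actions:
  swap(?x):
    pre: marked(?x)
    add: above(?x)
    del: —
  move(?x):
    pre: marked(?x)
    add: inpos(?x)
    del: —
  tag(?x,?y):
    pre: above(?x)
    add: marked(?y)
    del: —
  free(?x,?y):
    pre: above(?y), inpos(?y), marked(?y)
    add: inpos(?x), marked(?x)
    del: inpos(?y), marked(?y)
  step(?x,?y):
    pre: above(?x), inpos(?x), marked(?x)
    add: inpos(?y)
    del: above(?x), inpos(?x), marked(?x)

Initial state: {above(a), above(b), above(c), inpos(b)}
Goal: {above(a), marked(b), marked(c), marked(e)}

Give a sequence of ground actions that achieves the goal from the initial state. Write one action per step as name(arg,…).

tag(b,b); tag(b,e); tag(b,c)

1. tag(b,b)  →  {above(a), above(b), above(c), inpos(b), marked(b)}
2. tag(b,e)  →  {above(a), above(b), above(c), inpos(b), marked(b), marked(e)}
3. tag(b,c)  →  {above(a), above(b), above(c), inpos(b), marked(b), marked(c), marked(e)}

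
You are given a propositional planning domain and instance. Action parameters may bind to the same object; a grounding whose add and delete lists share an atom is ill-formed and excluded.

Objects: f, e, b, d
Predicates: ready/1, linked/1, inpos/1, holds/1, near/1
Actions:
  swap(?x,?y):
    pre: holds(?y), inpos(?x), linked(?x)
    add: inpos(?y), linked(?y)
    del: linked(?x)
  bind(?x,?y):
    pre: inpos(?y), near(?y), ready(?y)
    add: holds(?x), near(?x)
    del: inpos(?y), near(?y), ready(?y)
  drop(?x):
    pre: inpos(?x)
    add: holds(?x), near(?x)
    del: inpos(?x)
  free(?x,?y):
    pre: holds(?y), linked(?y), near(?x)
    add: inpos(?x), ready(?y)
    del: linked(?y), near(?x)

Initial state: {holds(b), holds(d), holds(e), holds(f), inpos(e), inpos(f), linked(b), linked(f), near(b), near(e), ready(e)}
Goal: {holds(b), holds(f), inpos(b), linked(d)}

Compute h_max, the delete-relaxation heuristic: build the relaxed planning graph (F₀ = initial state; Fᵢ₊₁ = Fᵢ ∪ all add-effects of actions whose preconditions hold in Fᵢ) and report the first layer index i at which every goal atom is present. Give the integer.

F0 = init (11 atoms)
F1 = F0 ∪ {inpos(b), inpos(d), linked(d), linked(e), near(d), near(f), ready(b), ready(f)}  (19 atoms)
goal ⊆ F1  ⇒  h_max = 1

1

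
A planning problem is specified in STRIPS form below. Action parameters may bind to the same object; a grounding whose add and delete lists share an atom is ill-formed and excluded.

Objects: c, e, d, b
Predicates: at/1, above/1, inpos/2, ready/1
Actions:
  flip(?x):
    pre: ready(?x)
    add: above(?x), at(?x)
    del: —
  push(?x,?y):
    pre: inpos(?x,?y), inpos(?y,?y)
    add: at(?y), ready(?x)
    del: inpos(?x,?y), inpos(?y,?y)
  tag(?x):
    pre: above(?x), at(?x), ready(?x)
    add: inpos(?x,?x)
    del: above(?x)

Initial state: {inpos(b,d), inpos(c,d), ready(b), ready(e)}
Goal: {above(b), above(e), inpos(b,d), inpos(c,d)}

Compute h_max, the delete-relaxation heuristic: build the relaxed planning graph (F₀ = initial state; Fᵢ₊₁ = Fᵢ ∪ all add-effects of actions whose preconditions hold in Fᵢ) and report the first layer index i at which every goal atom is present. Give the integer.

1

F0 = init (4 atoms)
F1 = F0 ∪ {above(b), above(e), at(b), at(e)}  (8 atoms)
goal ⊆ F1  ⇒  h_max = 1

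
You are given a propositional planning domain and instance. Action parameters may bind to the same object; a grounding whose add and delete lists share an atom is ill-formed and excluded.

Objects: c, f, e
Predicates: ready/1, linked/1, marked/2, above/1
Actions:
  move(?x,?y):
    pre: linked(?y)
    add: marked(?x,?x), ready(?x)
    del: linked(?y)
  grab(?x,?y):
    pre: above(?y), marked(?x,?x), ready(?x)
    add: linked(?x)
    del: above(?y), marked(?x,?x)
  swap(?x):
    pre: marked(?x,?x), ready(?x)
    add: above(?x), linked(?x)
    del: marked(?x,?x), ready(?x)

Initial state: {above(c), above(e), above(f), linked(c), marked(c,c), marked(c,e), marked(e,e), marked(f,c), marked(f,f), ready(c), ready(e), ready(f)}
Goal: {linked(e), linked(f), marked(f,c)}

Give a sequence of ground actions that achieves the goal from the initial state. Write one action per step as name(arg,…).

1. grab(f,c)  →  {above(e), above(f), linked(c), linked(f), marked(c,c), marked(c,e), marked(e,e), marked(f,c), ready(c), ready(e), ready(f)}
2. grab(e,f)  →  {above(e), linked(c), linked(e), linked(f), marked(c,c), marked(c,e), marked(f,c), ready(c), ready(e), ready(f)}

grab(f,c); grab(e,f)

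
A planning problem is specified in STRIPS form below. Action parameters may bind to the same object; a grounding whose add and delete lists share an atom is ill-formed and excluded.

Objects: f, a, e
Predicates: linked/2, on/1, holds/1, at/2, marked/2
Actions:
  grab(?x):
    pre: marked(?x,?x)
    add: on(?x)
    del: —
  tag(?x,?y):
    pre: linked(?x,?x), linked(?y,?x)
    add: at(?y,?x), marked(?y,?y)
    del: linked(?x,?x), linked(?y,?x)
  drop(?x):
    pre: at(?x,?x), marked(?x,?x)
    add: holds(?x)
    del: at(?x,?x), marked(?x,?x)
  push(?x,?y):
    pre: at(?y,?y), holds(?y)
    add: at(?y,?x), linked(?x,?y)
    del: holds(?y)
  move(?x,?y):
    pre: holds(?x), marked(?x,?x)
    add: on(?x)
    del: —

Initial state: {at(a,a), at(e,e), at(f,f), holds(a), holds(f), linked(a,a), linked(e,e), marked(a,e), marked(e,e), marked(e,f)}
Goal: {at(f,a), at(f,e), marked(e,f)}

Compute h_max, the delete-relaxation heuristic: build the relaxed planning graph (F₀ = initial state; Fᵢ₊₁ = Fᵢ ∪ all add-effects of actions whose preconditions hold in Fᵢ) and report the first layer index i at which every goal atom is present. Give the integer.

1

F0 = init (10 atoms)
F1 = F0 ∪ {at(a,e), at(a,f), at(f,a), at(f,e), holds(e), linked(a,f), linked(e,a), linked(e,f), linked(f,a), linked(f,f), marked(a,a), on(e)}  (22 atoms)
goal ⊆ F1  ⇒  h_max = 1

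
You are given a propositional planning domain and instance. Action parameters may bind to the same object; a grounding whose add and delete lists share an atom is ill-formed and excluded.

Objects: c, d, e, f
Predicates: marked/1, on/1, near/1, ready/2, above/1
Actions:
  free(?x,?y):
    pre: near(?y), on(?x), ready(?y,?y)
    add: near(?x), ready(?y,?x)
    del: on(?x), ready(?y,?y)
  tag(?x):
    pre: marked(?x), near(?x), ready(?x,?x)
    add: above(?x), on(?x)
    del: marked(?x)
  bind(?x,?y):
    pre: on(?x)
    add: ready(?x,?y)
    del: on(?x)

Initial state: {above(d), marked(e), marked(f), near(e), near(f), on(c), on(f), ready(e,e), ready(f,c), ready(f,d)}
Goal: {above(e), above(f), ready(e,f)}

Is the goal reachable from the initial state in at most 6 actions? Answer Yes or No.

Yes

1. tag(e)  →  {above(d), above(e), marked(f), near(e), near(f), on(c), on(e), on(f), ready(e,e), ready(f,c), ready(f,d)}
2. bind(e,f)  →  {above(d), above(e), marked(f), near(e), near(f), on(c), on(f), ready(e,e), ready(e,f), ready(f,c), ready(f,d)}
3. bind(f,f)  →  {above(d), above(e), marked(f), near(e), near(f), on(c), ready(e,e), ready(e,f), ready(f,c), ready(f,d), ready(f,f)}
4. tag(f)  →  {above(d), above(e), above(f), near(e), near(f), on(c), on(f), ready(e,e), ready(e,f), ready(f,c), ready(f,d), ready(f,f)}
optimal plan length = 4; 4 ≤ 6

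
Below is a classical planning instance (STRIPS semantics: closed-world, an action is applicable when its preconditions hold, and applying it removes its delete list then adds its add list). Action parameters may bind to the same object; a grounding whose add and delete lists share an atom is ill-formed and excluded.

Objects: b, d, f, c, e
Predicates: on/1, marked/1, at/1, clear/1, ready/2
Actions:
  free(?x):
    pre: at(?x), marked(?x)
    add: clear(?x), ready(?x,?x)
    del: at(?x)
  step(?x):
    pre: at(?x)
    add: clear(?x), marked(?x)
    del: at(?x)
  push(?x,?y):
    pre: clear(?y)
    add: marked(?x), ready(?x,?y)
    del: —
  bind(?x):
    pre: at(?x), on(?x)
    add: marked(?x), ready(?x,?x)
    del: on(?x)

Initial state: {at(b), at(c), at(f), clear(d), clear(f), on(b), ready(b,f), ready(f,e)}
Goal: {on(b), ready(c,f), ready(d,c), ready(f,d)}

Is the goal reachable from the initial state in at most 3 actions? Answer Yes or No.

No

1. step(c)  →  {at(b), at(f), clear(c), clear(d), clear(f), marked(c), on(b), ready(b,f), ready(f,e)}
2. push(d,c)  →  {at(b), at(f), clear(c), clear(d), clear(f), marked(c), marked(d), on(b), ready(b,f), ready(d,c), ready(f,e)}
3. push(f,d)  →  {at(b), at(f), clear(c), clear(d), clear(f), marked(c), marked(d), marked(f), on(b), ready(b,f), ready(d,c), ready(f,d), ready(f,e)}
4. push(c,f)  →  {at(b), at(f), clear(c), clear(d), clear(f), marked(c), marked(d), marked(f), on(b), ready(b,f), ready(c,f), ready(d,c), ready(f,d), ready(f,e)}
optimal plan length = 4; 4 > 3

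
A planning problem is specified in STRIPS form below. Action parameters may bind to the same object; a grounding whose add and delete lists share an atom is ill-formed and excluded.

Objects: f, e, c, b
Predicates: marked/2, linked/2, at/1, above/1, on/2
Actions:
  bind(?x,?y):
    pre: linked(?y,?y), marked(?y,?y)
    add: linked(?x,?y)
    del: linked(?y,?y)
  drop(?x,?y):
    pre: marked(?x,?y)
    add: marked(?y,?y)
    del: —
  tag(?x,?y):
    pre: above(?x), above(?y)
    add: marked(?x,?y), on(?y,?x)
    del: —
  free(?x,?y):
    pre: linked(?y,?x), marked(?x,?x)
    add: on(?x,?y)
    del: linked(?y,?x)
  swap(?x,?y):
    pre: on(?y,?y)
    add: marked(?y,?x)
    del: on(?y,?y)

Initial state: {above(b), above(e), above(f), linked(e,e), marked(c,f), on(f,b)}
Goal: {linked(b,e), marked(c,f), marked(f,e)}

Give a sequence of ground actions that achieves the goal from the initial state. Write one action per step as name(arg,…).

1. tag(f,e)  →  {above(b), above(e), above(f), linked(e,e), marked(c,f), marked(f,e), on(e,f), on(f,b)}
2. drop(f,e)  →  {above(b), above(e), above(f), linked(e,e), marked(c,f), marked(e,e), marked(f,e), on(e,f), on(f,b)}
3. bind(b,e)  →  {above(b), above(e), above(f), linked(b,e), marked(c,f), marked(e,e), marked(f,e), on(e,f), on(f,b)}

tag(f,e); drop(f,e); bind(b,e)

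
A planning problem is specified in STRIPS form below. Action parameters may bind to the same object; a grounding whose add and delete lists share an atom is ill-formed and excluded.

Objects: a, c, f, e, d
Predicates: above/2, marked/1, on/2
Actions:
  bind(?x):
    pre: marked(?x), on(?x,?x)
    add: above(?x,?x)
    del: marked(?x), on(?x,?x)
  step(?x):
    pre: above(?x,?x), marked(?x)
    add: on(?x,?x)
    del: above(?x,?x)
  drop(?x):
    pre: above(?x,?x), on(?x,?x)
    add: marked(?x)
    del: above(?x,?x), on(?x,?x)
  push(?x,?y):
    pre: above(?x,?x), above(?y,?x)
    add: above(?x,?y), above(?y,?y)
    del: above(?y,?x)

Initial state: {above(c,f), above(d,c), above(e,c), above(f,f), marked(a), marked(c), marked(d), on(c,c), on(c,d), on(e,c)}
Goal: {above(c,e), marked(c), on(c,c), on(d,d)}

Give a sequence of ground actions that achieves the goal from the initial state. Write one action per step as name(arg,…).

1. push(f,c)  →  {above(c,c), above(d,c), above(e,c), above(f,c), above(f,f), marked(a), marked(c), marked(d), on(c,c), on(c,d), on(e,c)}
2. push(c,e)  →  {above(c,c), above(c,e), above(d,c), above(e,e), above(f,c), above(f,f), marked(a), marked(c), marked(d), on(c,c), on(c,d), on(e,c)}
3. push(c,d)  →  {above(c,c), above(c,d), above(c,e), above(d,d), above(e,e), above(f,c), above(f,f), marked(a), marked(c), marked(d), on(c,c), on(c,d), on(e,c)}
4. step(d)  →  {above(c,c), above(c,d), above(c,e), above(e,e), above(f,c), above(f,f), marked(a), marked(c), marked(d), on(c,c), on(c,d), on(d,d), on(e,c)}

push(f,c); push(c,e); push(c,d); step(d)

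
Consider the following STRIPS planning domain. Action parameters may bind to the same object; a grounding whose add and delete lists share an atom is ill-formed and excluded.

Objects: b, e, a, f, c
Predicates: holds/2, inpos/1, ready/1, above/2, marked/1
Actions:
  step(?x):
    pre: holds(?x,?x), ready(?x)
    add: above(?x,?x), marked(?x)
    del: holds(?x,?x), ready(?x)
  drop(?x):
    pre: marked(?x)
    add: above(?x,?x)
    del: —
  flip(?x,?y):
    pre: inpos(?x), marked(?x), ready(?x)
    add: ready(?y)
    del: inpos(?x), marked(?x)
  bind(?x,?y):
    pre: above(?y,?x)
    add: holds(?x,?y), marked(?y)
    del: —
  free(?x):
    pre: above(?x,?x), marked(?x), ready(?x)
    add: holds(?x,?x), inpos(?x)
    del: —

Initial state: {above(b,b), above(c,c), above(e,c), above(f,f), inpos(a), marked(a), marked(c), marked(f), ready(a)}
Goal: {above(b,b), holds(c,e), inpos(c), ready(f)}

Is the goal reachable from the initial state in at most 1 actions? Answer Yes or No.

1. flip(a,f)  →  {above(b,b), above(c,c), above(e,c), above(f,f), marked(c), marked(f), ready(a), ready(f)}
2. bind(c,e)  →  {above(b,b), above(c,c), above(e,c), above(f,f), holds(c,e), marked(c), marked(e), marked(f), ready(a), ready(f)}
3. free(f)  →  {above(b,b), above(c,c), above(e,c), above(f,f), holds(c,e), holds(f,f), inpos(f), marked(c), marked(e), marked(f), ready(a), ready(f)}
4. flip(f,c)  →  {above(b,b), above(c,c), above(e,c), above(f,f), holds(c,e), holds(f,f), marked(c), marked(e), ready(a), ready(c), ready(f)}
5. free(c)  →  {above(b,b), above(c,c), above(e,c), above(f,f), holds(c,c), holds(c,e), holds(f,f), inpos(c), marked(c), marked(e), ready(a), ready(c), ready(f)}
optimal plan length = 5; 5 > 1

No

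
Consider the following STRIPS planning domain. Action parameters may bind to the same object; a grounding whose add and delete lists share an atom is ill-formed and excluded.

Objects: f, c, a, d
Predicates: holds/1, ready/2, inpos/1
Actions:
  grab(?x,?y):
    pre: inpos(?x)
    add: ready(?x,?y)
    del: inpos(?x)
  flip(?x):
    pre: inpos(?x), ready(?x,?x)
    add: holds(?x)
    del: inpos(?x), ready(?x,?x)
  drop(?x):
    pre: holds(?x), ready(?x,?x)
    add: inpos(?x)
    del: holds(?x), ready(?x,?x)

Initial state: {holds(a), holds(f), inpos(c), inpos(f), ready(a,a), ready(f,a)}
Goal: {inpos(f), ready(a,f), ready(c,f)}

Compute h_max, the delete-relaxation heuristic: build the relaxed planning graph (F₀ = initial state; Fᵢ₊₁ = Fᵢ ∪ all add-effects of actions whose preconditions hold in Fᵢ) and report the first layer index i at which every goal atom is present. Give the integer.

F0 = init (6 atoms)
F1 = F0 ∪ {inpos(a), ready(c,a), ready(c,c), ready(c,d), ready(c,f), ready(f,c), ready(f,d), ready(f,f)}  (14 atoms)
F2 = F1 ∪ {holds(c), ready(a,c), ready(a,d), ready(a,f)}  (18 atoms)
goal ⊆ F2  ⇒  h_max = 2

2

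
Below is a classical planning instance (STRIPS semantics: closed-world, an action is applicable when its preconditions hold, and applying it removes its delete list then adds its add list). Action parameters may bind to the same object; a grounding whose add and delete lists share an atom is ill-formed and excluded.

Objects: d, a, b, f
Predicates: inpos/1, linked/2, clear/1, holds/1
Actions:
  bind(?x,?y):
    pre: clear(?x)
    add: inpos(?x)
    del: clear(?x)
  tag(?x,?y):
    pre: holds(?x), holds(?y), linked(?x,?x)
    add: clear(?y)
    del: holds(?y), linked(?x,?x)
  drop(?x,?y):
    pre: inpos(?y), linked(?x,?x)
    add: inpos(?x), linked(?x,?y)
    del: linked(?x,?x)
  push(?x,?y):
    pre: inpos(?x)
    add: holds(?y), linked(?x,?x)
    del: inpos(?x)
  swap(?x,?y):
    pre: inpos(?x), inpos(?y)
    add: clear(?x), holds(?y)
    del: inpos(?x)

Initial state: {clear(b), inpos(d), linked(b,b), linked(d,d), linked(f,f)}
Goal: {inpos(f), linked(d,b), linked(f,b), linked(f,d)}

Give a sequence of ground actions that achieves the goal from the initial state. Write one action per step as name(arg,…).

1. bind(b,d)  →  {inpos(b), inpos(d), linked(b,b), linked(d,d), linked(f,f)}
2. drop(d,b)  →  {inpos(b), inpos(d), linked(b,b), linked(d,b), linked(f,f)}
3. drop(f,d)  →  {inpos(b), inpos(d), inpos(f), linked(b,b), linked(d,b), linked(f,d)}
4. push(f,d)  →  {holds(d), inpos(b), inpos(d), linked(b,b), linked(d,b), linked(f,d), linked(f,f)}
5. drop(f,b)  →  {holds(d), inpos(b), inpos(d), inpos(f), linked(b,b), linked(d,b), linked(f,b), linked(f,d)}

bind(b,d); drop(d,b); drop(f,d); push(f,d); drop(f,b)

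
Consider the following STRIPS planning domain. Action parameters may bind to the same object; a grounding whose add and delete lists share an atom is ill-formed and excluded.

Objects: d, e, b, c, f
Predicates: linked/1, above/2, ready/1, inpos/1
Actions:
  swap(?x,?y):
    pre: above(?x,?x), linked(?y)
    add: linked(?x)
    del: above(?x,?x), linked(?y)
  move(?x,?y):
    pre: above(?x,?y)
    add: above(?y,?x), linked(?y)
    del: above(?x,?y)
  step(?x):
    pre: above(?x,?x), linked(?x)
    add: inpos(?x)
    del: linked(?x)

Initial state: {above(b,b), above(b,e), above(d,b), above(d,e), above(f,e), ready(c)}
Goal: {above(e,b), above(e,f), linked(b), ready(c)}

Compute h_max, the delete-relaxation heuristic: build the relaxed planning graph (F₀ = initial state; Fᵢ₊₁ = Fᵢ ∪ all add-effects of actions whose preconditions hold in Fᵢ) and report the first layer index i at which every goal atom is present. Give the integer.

F0 = init (6 atoms)
F1 = F0 ∪ {above(b,d), above(e,b), above(e,d), above(e,f), linked(b), linked(e)}  (12 atoms)
goal ⊆ F1  ⇒  h_max = 1

1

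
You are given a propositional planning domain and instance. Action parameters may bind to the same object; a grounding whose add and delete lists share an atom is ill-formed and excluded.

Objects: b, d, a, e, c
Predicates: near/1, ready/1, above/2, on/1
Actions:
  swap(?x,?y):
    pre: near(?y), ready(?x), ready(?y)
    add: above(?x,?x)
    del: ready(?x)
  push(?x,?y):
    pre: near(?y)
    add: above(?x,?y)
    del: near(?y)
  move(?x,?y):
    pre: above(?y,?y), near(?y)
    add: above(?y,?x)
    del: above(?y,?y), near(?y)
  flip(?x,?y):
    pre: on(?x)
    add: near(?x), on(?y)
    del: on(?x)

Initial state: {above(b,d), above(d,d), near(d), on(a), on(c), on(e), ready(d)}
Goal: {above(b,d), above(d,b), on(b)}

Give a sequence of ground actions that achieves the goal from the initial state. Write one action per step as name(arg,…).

move(b,d); flip(a,b)

1. move(b,d)  →  {above(b,d), above(d,b), on(a), on(c), on(e), ready(d)}
2. flip(a,b)  →  {above(b,d), above(d,b), near(a), on(b), on(c), on(e), ready(d)}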